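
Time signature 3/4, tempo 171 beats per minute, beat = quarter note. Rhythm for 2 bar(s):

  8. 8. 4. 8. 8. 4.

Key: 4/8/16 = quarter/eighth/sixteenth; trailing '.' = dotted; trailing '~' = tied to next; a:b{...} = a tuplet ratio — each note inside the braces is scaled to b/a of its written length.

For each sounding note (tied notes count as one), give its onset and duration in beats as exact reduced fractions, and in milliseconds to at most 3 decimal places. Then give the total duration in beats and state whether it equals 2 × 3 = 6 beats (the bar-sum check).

1) 0.0ms=0b +263.158ms=3/4b
2) 263.158ms=3/4b +263.158ms=3/4b
3) 526.316ms=3/2b +526.316ms=3/2b
4) 1052.632ms=3b +263.158ms=3/4b
5) 1315.789ms=15/4b +263.158ms=3/4b
6) 1578.947ms=9/2b +526.316ms=3/2b
Σ=6b of 6 (171bpm 3/4) — PASS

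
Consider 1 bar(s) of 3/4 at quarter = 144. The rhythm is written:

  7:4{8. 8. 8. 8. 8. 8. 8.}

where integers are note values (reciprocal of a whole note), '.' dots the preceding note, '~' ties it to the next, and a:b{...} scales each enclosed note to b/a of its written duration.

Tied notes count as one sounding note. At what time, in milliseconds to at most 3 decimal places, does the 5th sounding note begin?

note 5 onset = 12/7b = 714.286ms

1. 0.0ms @ 0 + 178.571ms (3/7)
2. 178.571ms @ 3/7 + 178.571ms (3/7)
3. 357.143ms @ 6/7 + 178.571ms (3/7)
4. 535.714ms @ 9/7 + 178.571ms (3/7)
5. 714.286ms @ 12/7 + 178.571ms (3/7)
6. 892.857ms @ 15/7 + 178.571ms (3/7)
7. 1071.429ms @ 18/7 + 178.571ms (3/7)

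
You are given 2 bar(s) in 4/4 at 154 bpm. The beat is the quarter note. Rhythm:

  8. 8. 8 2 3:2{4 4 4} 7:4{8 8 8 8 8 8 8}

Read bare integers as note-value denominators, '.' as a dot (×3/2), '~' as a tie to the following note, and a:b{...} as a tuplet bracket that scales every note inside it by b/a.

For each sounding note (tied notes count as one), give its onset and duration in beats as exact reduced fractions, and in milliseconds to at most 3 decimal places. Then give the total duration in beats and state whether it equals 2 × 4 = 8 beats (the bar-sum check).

1) 0.0ms=0b +292.208ms=3/4b
2) 292.208ms=3/4b +292.208ms=3/4b
3) 584.416ms=3/2b +194.805ms=1/2b
4) 779.221ms=2b +779.221ms=2b
5) 1558.442ms=4b +259.74ms=2/3b
6) 1818.182ms=14/3b +259.74ms=2/3b
7) 2077.922ms=16/3b +259.74ms=2/3b
8) 2337.662ms=6b +111.317ms=2/7b
9) 2448.98ms=44/7b +111.317ms=2/7b
10) 2560.297ms=46/7b +111.317ms=2/7b
11) 2671.614ms=48/7b +111.317ms=2/7b
12) 2782.931ms=50/7b +111.317ms=2/7b
13) 2894.249ms=52/7b +111.317ms=2/7b
14) 3005.566ms=54/7b +111.317ms=2/7b
Σ=8b of 8 (154bpm 4/4) — PASS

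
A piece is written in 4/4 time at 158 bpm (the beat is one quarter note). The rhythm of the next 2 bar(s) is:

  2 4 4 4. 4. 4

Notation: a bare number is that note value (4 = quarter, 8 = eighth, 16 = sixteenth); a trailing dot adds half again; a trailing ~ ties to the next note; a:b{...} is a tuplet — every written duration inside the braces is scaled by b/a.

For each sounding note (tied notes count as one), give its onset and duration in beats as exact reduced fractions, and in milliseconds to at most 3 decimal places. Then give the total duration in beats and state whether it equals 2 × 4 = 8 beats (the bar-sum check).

1) 0.0ms=0b +759.494ms=2b
2) 759.494ms=2b +379.747ms=1b
3) 1139.241ms=3b +379.747ms=1b
4) 1518.987ms=4b +569.62ms=3/2b
5) 2088.608ms=11/2b +569.62ms=3/2b
6) 2658.228ms=7b +379.747ms=1b
Σ=8b of 8 (158bpm 4/4) — PASS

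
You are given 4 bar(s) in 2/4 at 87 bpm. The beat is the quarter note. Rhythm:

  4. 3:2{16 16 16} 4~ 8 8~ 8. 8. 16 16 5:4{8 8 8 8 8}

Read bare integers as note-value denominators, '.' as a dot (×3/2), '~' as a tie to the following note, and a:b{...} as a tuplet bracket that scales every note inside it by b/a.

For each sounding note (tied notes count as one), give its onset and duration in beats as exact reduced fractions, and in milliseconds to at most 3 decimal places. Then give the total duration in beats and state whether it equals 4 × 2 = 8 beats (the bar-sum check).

1) 0.0ms=0b +1034.483ms=3/2b
2) 1034.483ms=3/2b +114.943ms=1/6b
3) 1149.425ms=5/3b +114.943ms=1/6b
4) 1264.368ms=11/6b +114.943ms=1/6b
5) 1379.31ms=2b +1034.483ms=3/2b
6) 2413.793ms=7/2b +862.069ms=5/4b
7) 3275.862ms=19/4b +517.241ms=3/4b
8) 3793.103ms=11/2b +172.414ms=1/4b
9) 3965.517ms=23/4b +172.414ms=1/4b
10) 4137.931ms=6b +275.862ms=2/5b
11) 4413.793ms=32/5b +275.862ms=2/5b
12) 4689.655ms=34/5b +275.862ms=2/5b
13) 4965.517ms=36/5b +275.862ms=2/5b
14) 5241.379ms=38/5b +275.862ms=2/5b
Σ=8b of 8 (87bpm 2/4) — PASS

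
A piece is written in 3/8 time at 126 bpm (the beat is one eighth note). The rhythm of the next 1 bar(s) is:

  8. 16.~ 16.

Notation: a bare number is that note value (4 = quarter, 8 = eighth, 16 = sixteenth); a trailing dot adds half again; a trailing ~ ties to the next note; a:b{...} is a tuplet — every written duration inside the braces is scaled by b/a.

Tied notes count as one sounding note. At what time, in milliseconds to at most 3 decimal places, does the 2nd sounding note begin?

1. 0.0ms @ 0 + 714.286ms (3/2)
2. 714.286ms @ 3/2 + 714.286ms (3/2)

note 2 onset = 3/2b = 714.286ms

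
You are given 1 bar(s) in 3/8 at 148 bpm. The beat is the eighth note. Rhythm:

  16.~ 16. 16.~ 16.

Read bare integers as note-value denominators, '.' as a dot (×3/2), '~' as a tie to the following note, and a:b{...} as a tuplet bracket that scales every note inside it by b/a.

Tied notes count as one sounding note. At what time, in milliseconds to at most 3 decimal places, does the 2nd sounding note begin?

1. 0.0ms @ 0 + 608.108ms (3/2)
2. 608.108ms @ 3/2 + 608.108ms (3/2)

note 2 onset = 3/2b = 608.108ms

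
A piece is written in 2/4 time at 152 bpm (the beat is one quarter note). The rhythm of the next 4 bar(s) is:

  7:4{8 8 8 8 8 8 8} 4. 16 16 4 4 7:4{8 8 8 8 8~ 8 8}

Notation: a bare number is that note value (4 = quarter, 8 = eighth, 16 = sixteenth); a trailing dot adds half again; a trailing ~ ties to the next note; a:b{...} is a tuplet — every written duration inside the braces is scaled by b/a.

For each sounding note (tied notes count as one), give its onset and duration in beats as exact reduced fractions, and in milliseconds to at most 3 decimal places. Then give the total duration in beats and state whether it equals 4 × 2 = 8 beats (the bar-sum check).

1) 0.0ms=0b +112.782ms=2/7b
2) 112.782ms=2/7b +112.782ms=2/7b
3) 225.564ms=4/7b +112.782ms=2/7b
4) 338.346ms=6/7b +112.782ms=2/7b
5) 451.128ms=8/7b +112.782ms=2/7b
6) 563.91ms=10/7b +112.782ms=2/7b
7) 676.692ms=12/7b +112.782ms=2/7b
8) 789.474ms=2b +592.105ms=3/2b
9) 1381.579ms=7/2b +98.684ms=1/4b
10) 1480.263ms=15/4b +98.684ms=1/4b
11) 1578.947ms=4b +394.737ms=1b
12) 1973.684ms=5b +394.737ms=1b
13) 2368.421ms=6b +112.782ms=2/7b
14) 2481.203ms=44/7b +112.782ms=2/7b
15) 2593.985ms=46/7b +112.782ms=2/7b
16) 2706.767ms=48/7b +112.782ms=2/7b
17) 2819.549ms=50/7b +225.564ms=4/7b
18) 3045.113ms=54/7b +112.782ms=2/7b
Σ=8b of 8 (152bpm 2/4) — PASS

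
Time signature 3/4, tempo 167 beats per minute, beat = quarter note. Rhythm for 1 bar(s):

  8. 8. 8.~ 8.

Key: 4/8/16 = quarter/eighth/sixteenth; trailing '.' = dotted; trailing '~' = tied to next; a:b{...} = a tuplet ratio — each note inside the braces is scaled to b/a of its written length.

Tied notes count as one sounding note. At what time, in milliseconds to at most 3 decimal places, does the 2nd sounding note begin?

note 2 onset = 3/4b = 269.461ms

1. 0.0ms @ 0 + 269.461ms (3/4)
2. 269.461ms @ 3/4 + 269.461ms (3/4)
3. 538.922ms @ 3/2 + 538.922ms (3/2)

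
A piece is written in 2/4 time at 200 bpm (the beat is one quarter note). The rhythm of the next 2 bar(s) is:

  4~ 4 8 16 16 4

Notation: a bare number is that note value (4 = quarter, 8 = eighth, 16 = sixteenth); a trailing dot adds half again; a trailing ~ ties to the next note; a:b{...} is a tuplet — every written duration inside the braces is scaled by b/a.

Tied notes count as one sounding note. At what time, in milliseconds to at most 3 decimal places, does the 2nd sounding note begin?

note 2 onset = 2b = 600.0ms

1. 0.0ms @ 0 + 600.0ms (2)
2. 600.0ms @ 2 + 150.0ms (1/2)
3. 750.0ms @ 5/2 + 75.0ms (1/4)
4. 825.0ms @ 11/4 + 75.0ms (1/4)
5. 900.0ms @ 3 + 300.0ms (1)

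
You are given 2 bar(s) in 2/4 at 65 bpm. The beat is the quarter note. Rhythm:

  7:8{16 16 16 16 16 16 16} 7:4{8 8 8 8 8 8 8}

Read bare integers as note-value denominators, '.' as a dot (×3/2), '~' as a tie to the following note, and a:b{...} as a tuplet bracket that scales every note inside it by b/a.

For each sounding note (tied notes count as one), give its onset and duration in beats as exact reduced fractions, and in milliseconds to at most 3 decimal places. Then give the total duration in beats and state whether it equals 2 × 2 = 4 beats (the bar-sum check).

1) 0.0ms=0b +263.736ms=2/7b
2) 263.736ms=2/7b +263.736ms=2/7b
3) 527.473ms=4/7b +263.736ms=2/7b
4) 791.209ms=6/7b +263.736ms=2/7b
5) 1054.945ms=8/7b +263.736ms=2/7b
6) 1318.681ms=10/7b +263.736ms=2/7b
7) 1582.418ms=12/7b +263.736ms=2/7b
8) 1846.154ms=2b +263.736ms=2/7b
9) 2109.89ms=16/7b +263.736ms=2/7b
10) 2373.626ms=18/7b +263.736ms=2/7b
11) 2637.363ms=20/7b +263.736ms=2/7b
12) 2901.099ms=22/7b +263.736ms=2/7b
13) 3164.835ms=24/7b +263.736ms=2/7b
14) 3428.571ms=26/7b +263.736ms=2/7b
Σ=4b of 4 (65bpm 2/4) — PASS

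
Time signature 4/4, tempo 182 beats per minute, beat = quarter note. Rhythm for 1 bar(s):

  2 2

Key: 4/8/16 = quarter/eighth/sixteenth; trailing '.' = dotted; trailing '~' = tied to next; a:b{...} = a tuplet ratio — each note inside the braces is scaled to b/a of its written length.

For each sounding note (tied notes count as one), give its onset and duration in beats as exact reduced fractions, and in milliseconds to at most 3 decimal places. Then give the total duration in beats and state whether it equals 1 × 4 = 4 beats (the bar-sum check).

1) 0.0ms=0b +659.341ms=2b
2) 659.341ms=2b +659.341ms=2b
Σ=4b of 4 (182bpm 4/4) — PASS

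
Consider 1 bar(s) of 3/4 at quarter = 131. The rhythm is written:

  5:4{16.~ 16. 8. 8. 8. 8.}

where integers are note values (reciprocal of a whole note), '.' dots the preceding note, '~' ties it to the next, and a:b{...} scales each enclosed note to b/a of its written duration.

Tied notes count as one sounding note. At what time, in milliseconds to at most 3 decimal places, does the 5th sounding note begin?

note 5 onset = 12/5b = 1099.237ms

1. 0.0ms @ 0 + 274.809ms (3/5)
2. 274.809ms @ 3/5 + 274.809ms (3/5)
3. 549.618ms @ 6/5 + 274.809ms (3/5)
4. 824.427ms @ 9/5 + 274.809ms (3/5)
5. 1099.237ms @ 12/5 + 274.809ms (3/5)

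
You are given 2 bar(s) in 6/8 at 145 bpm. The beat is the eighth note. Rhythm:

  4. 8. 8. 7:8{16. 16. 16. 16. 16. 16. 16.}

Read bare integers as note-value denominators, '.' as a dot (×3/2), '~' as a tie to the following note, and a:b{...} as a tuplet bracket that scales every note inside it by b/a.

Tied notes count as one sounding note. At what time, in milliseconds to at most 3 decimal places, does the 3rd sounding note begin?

note 3 onset = 9/2b = 1862.069ms

1. 0.0ms @ 0 + 1241.379ms (3)
2. 1241.379ms @ 3 + 620.69ms (3/2)
3. 1862.069ms @ 9/2 + 620.69ms (3/2)
4. 2482.759ms @ 6 + 354.68ms (6/7)
5. 2837.438ms @ 48/7 + 354.68ms (6/7)
6. 3192.118ms @ 54/7 + 354.68ms (6/7)
7. 3546.798ms @ 60/7 + 354.68ms (6/7)
8. 3901.478ms @ 66/7 + 354.68ms (6/7)
9. 4256.158ms @ 72/7 + 354.68ms (6/7)
10. 4610.837ms @ 78/7 + 354.68ms (6/7)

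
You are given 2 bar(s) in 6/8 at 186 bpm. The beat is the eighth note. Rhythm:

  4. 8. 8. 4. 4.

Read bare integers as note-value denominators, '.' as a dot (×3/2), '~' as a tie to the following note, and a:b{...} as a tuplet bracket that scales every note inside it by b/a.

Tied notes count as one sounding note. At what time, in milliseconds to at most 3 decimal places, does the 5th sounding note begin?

note 5 onset = 9b = 2903.226ms

1. 0.0ms @ 0 + 967.742ms (3)
2. 967.742ms @ 3 + 483.871ms (3/2)
3. 1451.613ms @ 9/2 + 483.871ms (3/2)
4. 1935.484ms @ 6 + 967.742ms (3)
5. 2903.226ms @ 9 + 967.742ms (3)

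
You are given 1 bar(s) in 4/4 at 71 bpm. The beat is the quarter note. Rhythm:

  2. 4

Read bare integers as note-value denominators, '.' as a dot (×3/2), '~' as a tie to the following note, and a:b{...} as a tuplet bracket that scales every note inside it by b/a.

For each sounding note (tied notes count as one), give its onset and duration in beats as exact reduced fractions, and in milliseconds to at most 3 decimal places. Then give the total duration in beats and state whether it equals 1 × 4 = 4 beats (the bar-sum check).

1) 0.0ms=0b +2535.211ms=3b
2) 2535.211ms=3b +845.07ms=1b
Σ=4b of 4 (71bpm 4/4) — PASS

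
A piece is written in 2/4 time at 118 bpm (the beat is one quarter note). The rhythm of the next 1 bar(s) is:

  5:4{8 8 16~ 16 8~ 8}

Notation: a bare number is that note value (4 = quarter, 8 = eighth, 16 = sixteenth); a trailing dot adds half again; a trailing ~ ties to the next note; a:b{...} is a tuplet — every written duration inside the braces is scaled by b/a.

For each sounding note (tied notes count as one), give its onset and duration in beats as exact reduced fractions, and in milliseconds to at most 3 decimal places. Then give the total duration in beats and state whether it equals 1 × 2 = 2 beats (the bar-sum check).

1) 0.0ms=0b +203.39ms=2/5b
2) 203.39ms=2/5b +203.39ms=2/5b
3) 406.78ms=4/5b +203.39ms=2/5b
4) 610.169ms=6/5b +406.78ms=4/5b
Σ=2b of 2 (118bpm 2/4) — PASS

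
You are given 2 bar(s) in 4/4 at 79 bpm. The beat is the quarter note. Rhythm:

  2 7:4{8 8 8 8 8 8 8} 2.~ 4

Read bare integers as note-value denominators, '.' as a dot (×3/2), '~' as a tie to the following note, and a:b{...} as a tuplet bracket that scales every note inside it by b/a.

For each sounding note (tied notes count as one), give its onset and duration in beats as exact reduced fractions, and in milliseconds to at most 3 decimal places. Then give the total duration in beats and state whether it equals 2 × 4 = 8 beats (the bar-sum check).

1) 0.0ms=0b +1518.987ms=2b
2) 1518.987ms=2b +216.998ms=2/7b
3) 1735.986ms=16/7b +216.998ms=2/7b
4) 1952.984ms=18/7b +216.998ms=2/7b
5) 2169.982ms=20/7b +216.998ms=2/7b
6) 2386.98ms=22/7b +216.998ms=2/7b
7) 2603.978ms=24/7b +216.998ms=2/7b
8) 2820.976ms=26/7b +216.998ms=2/7b
9) 3037.975ms=4b +3037.975ms=4b
Σ=8b of 8 (79bpm 4/4) — PASS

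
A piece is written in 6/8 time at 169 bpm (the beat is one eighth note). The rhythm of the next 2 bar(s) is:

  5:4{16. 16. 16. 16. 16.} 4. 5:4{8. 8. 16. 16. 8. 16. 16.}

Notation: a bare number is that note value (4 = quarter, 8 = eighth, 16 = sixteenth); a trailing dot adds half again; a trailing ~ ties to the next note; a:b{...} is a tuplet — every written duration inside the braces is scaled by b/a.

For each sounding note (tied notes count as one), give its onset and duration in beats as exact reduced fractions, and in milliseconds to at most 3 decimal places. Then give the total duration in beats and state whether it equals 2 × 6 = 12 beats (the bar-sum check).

1) 0.0ms=0b +213.018ms=3/5b
2) 213.018ms=3/5b +213.018ms=3/5b
3) 426.036ms=6/5b +213.018ms=3/5b
4) 639.053ms=9/5b +213.018ms=3/5b
5) 852.071ms=12/5b +213.018ms=3/5b
6) 1065.089ms=3b +1065.089ms=3b
7) 2130.178ms=6b +426.036ms=6/5b
8) 2556.213ms=36/5b +426.036ms=6/5b
9) 2982.249ms=42/5b +213.018ms=3/5b
10) 3195.266ms=9b +213.018ms=3/5b
11) 3408.284ms=48/5b +426.036ms=6/5b
12) 3834.32ms=54/5b +213.018ms=3/5b
13) 4047.337ms=57/5b +213.018ms=3/5b
Σ=12b of 12 (169bpm 6/8) — PASS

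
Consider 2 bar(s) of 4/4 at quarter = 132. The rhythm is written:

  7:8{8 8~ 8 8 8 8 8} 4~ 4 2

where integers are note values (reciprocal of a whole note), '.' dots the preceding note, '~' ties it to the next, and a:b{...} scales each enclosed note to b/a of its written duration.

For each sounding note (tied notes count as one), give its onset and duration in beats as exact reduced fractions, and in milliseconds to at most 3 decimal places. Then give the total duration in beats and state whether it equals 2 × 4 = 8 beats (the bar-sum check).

1) 0.0ms=0b +259.74ms=4/7b
2) 259.74ms=4/7b +519.481ms=8/7b
3) 779.221ms=12/7b +259.74ms=4/7b
4) 1038.961ms=16/7b +259.74ms=4/7b
5) 1298.701ms=20/7b +259.74ms=4/7b
6) 1558.442ms=24/7b +259.74ms=4/7b
7) 1818.182ms=4b +909.091ms=2b
8) 2727.273ms=6b +909.091ms=2b
Σ=8b of 8 (132bpm 4/4) — PASS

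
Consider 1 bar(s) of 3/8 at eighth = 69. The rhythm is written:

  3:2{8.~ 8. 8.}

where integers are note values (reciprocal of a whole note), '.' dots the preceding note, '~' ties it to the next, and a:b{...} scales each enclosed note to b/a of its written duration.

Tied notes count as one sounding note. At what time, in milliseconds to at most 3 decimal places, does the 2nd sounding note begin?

note 2 onset = 2b = 1739.13ms

1. 0.0ms @ 0 + 1739.13ms (2)
2. 1739.13ms @ 2 + 869.565ms (1)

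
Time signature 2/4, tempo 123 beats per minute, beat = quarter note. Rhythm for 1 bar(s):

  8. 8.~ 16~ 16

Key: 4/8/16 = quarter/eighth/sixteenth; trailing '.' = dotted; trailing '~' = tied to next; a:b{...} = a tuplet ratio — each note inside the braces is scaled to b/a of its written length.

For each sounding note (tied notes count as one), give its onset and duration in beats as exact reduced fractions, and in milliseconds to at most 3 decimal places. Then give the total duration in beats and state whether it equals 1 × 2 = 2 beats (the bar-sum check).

1) 0.0ms=0b +365.854ms=3/4b
2) 365.854ms=3/4b +609.756ms=5/4b
Σ=2b of 2 (123bpm 2/4) — PASS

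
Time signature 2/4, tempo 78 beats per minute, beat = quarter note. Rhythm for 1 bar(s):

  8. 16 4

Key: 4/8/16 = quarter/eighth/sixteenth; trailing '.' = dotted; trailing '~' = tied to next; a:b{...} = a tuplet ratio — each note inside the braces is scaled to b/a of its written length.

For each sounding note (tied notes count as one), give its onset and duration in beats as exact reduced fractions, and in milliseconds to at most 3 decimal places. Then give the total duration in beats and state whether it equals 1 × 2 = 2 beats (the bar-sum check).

1) 0.0ms=0b +576.923ms=3/4b
2) 576.923ms=3/4b +192.308ms=1/4b
3) 769.231ms=1b +769.231ms=1b
Σ=2b of 2 (78bpm 2/4) — PASS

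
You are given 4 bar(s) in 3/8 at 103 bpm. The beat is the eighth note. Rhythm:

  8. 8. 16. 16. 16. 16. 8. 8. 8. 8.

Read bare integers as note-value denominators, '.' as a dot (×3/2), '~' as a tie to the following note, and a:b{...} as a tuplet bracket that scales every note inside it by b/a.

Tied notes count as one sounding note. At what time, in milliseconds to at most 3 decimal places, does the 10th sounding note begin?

note 10 onset = 21/2b = 6116.505ms

1. 0.0ms @ 0 + 873.786ms (3/2)
2. 873.786ms @ 3/2 + 873.786ms (3/2)
3. 1747.573ms @ 3 + 436.893ms (3/4)
4. 2184.466ms @ 15/4 + 436.893ms (3/4)
5. 2621.359ms @ 9/2 + 436.893ms (3/4)
6. 3058.252ms @ 21/4 + 436.893ms (3/4)
7. 3495.146ms @ 6 + 873.786ms (3/2)
8. 4368.932ms @ 15/2 + 873.786ms (3/2)
9. 5242.718ms @ 9 + 873.786ms (3/2)
10. 6116.505ms @ 21/2 + 873.786ms (3/2)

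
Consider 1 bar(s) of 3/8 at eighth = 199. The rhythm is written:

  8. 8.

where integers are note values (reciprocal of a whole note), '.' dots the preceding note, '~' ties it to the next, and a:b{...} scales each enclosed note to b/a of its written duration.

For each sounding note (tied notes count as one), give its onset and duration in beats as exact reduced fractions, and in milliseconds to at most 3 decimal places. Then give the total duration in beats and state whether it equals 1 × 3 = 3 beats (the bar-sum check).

1) 0.0ms=0b +452.261ms=3/2b
2) 452.261ms=3/2b +452.261ms=3/2b
Σ=3b of 3 (199bpm 3/8) — PASS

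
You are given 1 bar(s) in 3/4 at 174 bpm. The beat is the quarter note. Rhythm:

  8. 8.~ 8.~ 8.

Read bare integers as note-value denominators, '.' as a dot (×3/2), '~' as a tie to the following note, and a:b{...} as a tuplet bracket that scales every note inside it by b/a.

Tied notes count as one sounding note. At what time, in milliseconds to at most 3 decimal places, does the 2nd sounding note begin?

1. 0.0ms @ 0 + 258.621ms (3/4)
2. 258.621ms @ 3/4 + 775.862ms (9/4)

note 2 onset = 3/4b = 258.621ms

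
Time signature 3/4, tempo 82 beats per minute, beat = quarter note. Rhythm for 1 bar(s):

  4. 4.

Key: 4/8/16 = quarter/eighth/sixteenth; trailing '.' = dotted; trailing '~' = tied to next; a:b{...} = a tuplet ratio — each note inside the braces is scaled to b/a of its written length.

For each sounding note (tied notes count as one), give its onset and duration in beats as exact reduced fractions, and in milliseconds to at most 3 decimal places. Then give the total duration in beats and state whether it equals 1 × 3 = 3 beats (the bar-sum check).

1) 0.0ms=0b +1097.561ms=3/2b
2) 1097.561ms=3/2b +1097.561ms=3/2b
Σ=3b of 3 (82bpm 3/4) — PASS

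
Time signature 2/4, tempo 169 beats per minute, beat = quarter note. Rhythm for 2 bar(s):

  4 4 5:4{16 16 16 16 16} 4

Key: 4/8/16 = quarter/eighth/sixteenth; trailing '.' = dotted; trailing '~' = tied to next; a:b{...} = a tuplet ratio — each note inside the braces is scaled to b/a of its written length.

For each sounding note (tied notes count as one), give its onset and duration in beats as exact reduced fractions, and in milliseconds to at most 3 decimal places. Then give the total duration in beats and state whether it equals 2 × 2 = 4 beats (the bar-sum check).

1) 0.0ms=0b +355.03ms=1b
2) 355.03ms=1b +355.03ms=1b
3) 710.059ms=2b +71.006ms=1/5b
4) 781.065ms=11/5b +71.006ms=1/5b
5) 852.071ms=12/5b +71.006ms=1/5b
6) 923.077ms=13/5b +71.006ms=1/5b
7) 994.083ms=14/5b +71.006ms=1/5b
8) 1065.089ms=3b +355.03ms=1b
Σ=4b of 4 (169bpm 2/4) — PASS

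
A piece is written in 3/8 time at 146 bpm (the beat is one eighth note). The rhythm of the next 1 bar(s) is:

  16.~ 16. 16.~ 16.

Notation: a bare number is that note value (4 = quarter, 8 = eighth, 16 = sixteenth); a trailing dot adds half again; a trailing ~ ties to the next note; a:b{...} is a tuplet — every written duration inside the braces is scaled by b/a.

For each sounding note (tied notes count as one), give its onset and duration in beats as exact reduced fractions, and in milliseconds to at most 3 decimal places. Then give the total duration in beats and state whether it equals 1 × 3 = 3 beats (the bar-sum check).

1) 0.0ms=0b +616.438ms=3/2b
2) 616.438ms=3/2b +616.438ms=3/2b
Σ=3b of 3 (146bpm 3/8) — PASS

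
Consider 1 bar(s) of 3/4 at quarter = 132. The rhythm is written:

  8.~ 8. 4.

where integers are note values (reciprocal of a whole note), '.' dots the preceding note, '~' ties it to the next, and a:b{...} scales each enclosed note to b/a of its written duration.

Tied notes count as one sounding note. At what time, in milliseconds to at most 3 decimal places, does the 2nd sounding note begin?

1. 0.0ms @ 0 + 681.818ms (3/2)
2. 681.818ms @ 3/2 + 681.818ms (3/2)

note 2 onset = 3/2b = 681.818ms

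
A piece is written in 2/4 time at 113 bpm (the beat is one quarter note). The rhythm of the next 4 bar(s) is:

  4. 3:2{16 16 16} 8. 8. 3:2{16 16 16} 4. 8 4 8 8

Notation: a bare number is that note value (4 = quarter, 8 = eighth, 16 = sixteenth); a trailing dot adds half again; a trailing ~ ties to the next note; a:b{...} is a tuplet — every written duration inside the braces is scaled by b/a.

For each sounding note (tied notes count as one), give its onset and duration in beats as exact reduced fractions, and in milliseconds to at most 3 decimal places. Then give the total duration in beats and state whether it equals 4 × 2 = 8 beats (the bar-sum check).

1) 0.0ms=0b +796.46ms=3/2b
2) 796.46ms=3/2b +88.496ms=1/6b
3) 884.956ms=5/3b +88.496ms=1/6b
4) 973.451ms=11/6b +88.496ms=1/6b
5) 1061.947ms=2b +398.23ms=3/4b
6) 1460.177ms=11/4b +398.23ms=3/4b
7) 1858.407ms=7/2b +88.496ms=1/6b
8) 1946.903ms=11/3b +88.496ms=1/6b
9) 2035.398ms=23/6b +88.496ms=1/6b
10) 2123.894ms=4b +796.46ms=3/2b
11) 2920.354ms=11/2b +265.487ms=1/2b
12) 3185.841ms=6b +530.973ms=1b
13) 3716.814ms=7b +265.487ms=1/2b
14) 3982.301ms=15/2b +265.487ms=1/2b
Σ=8b of 8 (113bpm 2/4) — PASS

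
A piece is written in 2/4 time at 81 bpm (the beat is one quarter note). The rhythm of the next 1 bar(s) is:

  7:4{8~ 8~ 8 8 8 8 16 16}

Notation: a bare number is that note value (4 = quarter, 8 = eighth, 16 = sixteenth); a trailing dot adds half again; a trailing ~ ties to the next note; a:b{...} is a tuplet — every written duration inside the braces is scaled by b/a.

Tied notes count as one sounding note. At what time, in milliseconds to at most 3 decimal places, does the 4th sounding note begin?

note 4 onset = 10/7b = 1058.201ms

1. 0.0ms @ 0 + 634.921ms (6/7)
2. 634.921ms @ 6/7 + 211.64ms (2/7)
3. 846.561ms @ 8/7 + 211.64ms (2/7)
4. 1058.201ms @ 10/7 + 211.64ms (2/7)
5. 1269.841ms @ 12/7 + 105.82ms (1/7)
6. 1375.661ms @ 13/7 + 105.82ms (1/7)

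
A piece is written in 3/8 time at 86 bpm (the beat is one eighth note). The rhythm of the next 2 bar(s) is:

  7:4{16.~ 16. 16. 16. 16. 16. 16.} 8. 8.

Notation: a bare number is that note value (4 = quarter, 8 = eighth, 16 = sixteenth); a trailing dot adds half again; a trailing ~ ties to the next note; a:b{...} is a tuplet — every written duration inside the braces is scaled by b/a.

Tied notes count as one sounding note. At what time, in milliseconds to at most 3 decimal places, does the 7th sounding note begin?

note 7 onset = 3b = 2093.023ms

1. 0.0ms @ 0 + 598.007ms (6/7)
2. 598.007ms @ 6/7 + 299.003ms (3/7)
3. 897.01ms @ 9/7 + 299.003ms (3/7)
4. 1196.013ms @ 12/7 + 299.003ms (3/7)
5. 1495.017ms @ 15/7 + 299.003ms (3/7)
6. 1794.02ms @ 18/7 + 299.003ms (3/7)
7. 2093.023ms @ 3 + 1046.512ms (3/2)
8. 3139.535ms @ 9/2 + 1046.512ms (3/2)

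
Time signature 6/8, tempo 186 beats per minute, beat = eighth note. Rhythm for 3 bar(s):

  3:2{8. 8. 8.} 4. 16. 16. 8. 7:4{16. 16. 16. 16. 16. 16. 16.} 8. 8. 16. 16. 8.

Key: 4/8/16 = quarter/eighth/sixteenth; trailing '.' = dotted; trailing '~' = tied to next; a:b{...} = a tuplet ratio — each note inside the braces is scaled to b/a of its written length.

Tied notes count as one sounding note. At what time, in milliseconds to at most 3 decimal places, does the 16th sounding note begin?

note 16 onset = 27/2b = 4354.839ms

1. 0.0ms @ 0 + 322.581ms (1)
2. 322.581ms @ 1 + 322.581ms (1)
3. 645.161ms @ 2 + 322.581ms (1)
4. 967.742ms @ 3 + 967.742ms (3)
5. 1935.484ms @ 6 + 241.935ms (3/4)
6. 2177.419ms @ 27/4 + 241.935ms (3/4)
7. 2419.355ms @ 15/2 + 483.871ms (3/2)
8. 2903.226ms @ 9 + 138.249ms (3/7)
9. 3041.475ms @ 66/7 + 138.249ms (3/7)
10. 3179.724ms @ 69/7 + 138.249ms (3/7)
11. 3317.972ms @ 72/7 + 138.249ms (3/7)
12. 3456.221ms @ 75/7 + 138.249ms (3/7)
13. 3594.47ms @ 78/7 + 138.249ms (3/7)
14. 3732.719ms @ 81/7 + 138.249ms (3/7)
15. 3870.968ms @ 12 + 483.871ms (3/2)
16. 4354.839ms @ 27/2 + 483.871ms (3/2)
17. 4838.71ms @ 15 + 241.935ms (3/4)
18. 5080.645ms @ 63/4 + 241.935ms (3/4)
19. 5322.581ms @ 33/2 + 483.871ms (3/2)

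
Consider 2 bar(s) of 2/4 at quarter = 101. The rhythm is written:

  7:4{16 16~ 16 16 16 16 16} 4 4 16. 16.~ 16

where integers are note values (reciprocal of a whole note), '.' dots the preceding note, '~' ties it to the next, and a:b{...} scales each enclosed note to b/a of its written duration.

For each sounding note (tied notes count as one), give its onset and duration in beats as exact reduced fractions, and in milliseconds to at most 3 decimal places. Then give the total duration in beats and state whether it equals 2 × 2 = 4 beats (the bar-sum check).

1) 0.0ms=0b +84.866ms=1/7b
2) 84.866ms=1/7b +169.731ms=2/7b
3) 254.597ms=3/7b +84.866ms=1/7b
4) 339.463ms=4/7b +84.866ms=1/7b
5) 424.328ms=5/7b +84.866ms=1/7b
6) 509.194ms=6/7b +84.866ms=1/7b
7) 594.059ms=1b +594.059ms=1b
8) 1188.119ms=2b +594.059ms=1b
9) 1782.178ms=3b +222.772ms=3/8b
10) 2004.95ms=27/8b +371.287ms=5/8b
Σ=4b of 4 (101bpm 2/4) — PASS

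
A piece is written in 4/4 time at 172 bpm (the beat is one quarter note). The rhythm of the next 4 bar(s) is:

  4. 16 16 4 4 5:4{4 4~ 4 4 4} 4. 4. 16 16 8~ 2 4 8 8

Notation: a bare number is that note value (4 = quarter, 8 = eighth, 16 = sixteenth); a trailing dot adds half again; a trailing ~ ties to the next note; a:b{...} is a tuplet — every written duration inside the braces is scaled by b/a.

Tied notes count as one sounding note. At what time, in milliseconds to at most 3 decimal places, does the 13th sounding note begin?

1. 0.0ms @ 0 + 523.256ms (3/2)
2. 523.256ms @ 3/2 + 87.209ms (1/4)
3. 610.465ms @ 7/4 + 87.209ms (1/4)
4. 697.674ms @ 2 + 348.837ms (1)
5. 1046.512ms @ 3 + 348.837ms (1)
6. 1395.349ms @ 4 + 279.07ms (4/5)
7. 1674.419ms @ 24/5 + 558.14ms (8/5)
8. 2232.558ms @ 32/5 + 279.07ms (4/5)
9. 2511.628ms @ 36/5 + 279.07ms (4/5)
10. 2790.698ms @ 8 + 523.256ms (3/2)
11. 3313.953ms @ 19/2 + 523.256ms (3/2)
12. 3837.209ms @ 11 + 87.209ms (1/4)
13. 3924.419ms @ 45/4 + 87.209ms (1/4)
14. 4011.628ms @ 23/2 + 872.093ms (5/2)
15. 4883.721ms @ 14 + 348.837ms (1)
16. 5232.558ms @ 15 + 174.419ms (1/2)
17. 5406.977ms @ 31/2 + 174.419ms (1/2)

note 13 onset = 45/4b = 3924.419ms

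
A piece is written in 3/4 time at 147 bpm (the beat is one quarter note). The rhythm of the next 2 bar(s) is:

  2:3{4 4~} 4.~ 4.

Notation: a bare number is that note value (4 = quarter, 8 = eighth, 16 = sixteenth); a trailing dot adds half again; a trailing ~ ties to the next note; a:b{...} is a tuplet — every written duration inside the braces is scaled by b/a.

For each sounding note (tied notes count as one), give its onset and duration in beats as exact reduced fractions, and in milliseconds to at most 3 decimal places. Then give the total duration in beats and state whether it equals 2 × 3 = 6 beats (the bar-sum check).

1) 0.0ms=0b +612.245ms=3/2b
2) 612.245ms=3/2b +1836.735ms=9/2b
Σ=6b of 6 (147bpm 3/4) — PASS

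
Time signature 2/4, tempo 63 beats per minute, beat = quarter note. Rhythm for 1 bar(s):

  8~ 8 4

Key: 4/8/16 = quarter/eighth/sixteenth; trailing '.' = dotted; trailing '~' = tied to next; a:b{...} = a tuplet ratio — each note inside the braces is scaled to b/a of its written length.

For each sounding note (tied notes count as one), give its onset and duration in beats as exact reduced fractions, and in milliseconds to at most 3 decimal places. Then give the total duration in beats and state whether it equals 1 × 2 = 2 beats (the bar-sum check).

1) 0.0ms=0b +952.381ms=1b
2) 952.381ms=1b +952.381ms=1b
Σ=2b of 2 (63bpm 2/4) — PASS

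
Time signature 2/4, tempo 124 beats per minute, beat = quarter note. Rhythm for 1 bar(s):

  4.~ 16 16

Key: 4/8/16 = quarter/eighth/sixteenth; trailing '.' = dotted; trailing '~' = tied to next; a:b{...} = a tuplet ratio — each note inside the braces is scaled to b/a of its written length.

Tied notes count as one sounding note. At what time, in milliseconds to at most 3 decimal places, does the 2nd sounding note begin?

note 2 onset = 7/4b = 846.774ms

1. 0.0ms @ 0 + 846.774ms (7/4)
2. 846.774ms @ 7/4 + 120.968ms (1/4)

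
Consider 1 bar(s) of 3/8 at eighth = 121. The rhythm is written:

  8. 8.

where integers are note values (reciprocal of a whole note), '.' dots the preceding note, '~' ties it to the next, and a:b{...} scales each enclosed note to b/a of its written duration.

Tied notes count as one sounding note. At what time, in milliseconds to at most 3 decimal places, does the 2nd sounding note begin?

1. 0.0ms @ 0 + 743.802ms (3/2)
2. 743.802ms @ 3/2 + 743.802ms (3/2)

note 2 onset = 3/2b = 743.802ms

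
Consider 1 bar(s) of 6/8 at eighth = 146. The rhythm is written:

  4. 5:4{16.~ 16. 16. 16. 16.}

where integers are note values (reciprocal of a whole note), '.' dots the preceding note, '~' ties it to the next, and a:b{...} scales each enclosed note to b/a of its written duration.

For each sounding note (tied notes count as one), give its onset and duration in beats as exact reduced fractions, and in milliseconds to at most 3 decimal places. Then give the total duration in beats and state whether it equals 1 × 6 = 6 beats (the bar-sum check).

1) 0.0ms=0b +1232.877ms=3b
2) 1232.877ms=3b +493.151ms=6/5b
3) 1726.027ms=21/5b +246.575ms=3/5b
4) 1972.603ms=24/5b +246.575ms=3/5b
5) 2219.178ms=27/5b +246.575ms=3/5b
Σ=6b of 6 (146bpm 6/8) — PASS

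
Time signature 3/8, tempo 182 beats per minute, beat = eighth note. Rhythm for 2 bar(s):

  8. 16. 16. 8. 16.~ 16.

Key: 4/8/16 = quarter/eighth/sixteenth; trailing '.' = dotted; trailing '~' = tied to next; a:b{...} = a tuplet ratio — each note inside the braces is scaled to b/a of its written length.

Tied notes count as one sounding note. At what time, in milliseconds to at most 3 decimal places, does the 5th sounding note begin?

note 5 onset = 9/2b = 1483.516ms

1. 0.0ms @ 0 + 494.505ms (3/2)
2. 494.505ms @ 3/2 + 247.253ms (3/4)
3. 741.758ms @ 9/4 + 247.253ms (3/4)
4. 989.011ms @ 3 + 494.505ms (3/2)
5. 1483.516ms @ 9/2 + 494.505ms (3/2)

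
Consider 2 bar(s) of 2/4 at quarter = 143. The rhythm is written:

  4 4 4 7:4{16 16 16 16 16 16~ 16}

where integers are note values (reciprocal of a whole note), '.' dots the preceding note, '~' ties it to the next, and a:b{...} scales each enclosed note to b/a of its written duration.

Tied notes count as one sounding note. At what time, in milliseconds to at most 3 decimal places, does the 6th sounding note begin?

note 6 onset = 23/7b = 1378.621ms

1. 0.0ms @ 0 + 419.58ms (1)
2. 419.58ms @ 1 + 419.58ms (1)
3. 839.161ms @ 2 + 419.58ms (1)
4. 1258.741ms @ 3 + 59.94ms (1/7)
5. 1318.681ms @ 22/7 + 59.94ms (1/7)
6. 1378.621ms @ 23/7 + 59.94ms (1/7)
7. 1438.561ms @ 24/7 + 59.94ms (1/7)
8. 1498.501ms @ 25/7 + 59.94ms (1/7)
9. 1558.442ms @ 26/7 + 119.88ms (2/7)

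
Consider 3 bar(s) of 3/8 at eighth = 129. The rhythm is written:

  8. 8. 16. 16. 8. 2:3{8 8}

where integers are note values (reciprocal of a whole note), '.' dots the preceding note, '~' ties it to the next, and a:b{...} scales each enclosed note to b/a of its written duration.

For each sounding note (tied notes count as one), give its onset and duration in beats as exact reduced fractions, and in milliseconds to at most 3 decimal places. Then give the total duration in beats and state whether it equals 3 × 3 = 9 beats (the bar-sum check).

1) 0.0ms=0b +697.674ms=3/2b
2) 697.674ms=3/2b +697.674ms=3/2b
3) 1395.349ms=3b +348.837ms=3/4b
4) 1744.186ms=15/4b +348.837ms=3/4b
5) 2093.023ms=9/2b +697.674ms=3/2b
6) 2790.698ms=6b +697.674ms=3/2b
7) 3488.372ms=15/2b +697.674ms=3/2b
Σ=9b of 9 (129bpm 3/8) — PASS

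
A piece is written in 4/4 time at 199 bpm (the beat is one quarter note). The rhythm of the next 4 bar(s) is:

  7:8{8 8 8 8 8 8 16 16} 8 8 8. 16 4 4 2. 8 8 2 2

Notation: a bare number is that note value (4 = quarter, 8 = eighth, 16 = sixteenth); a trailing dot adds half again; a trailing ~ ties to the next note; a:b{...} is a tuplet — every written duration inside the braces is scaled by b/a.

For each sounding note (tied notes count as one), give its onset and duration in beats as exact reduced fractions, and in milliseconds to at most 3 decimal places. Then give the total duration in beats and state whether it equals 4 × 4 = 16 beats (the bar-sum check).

1) 0.0ms=0b +172.29ms=4/7b
2) 172.29ms=4/7b +172.29ms=4/7b
3) 344.58ms=8/7b +172.29ms=4/7b
4) 516.87ms=12/7b +172.29ms=4/7b
5) 689.16ms=16/7b +172.29ms=4/7b
6) 861.45ms=20/7b +172.29ms=4/7b
7) 1033.74ms=24/7b +86.145ms=2/7b
8) 1119.885ms=26/7b +86.145ms=2/7b
9) 1206.03ms=4b +150.754ms=1/2b
10) 1356.784ms=9/2b +150.754ms=1/2b
11) 1507.538ms=5b +226.131ms=3/4b
12) 1733.668ms=23/4b +75.377ms=1/4b
13) 1809.045ms=6b +301.508ms=1b
14) 2110.553ms=7b +301.508ms=1b
15) 2412.06ms=8b +904.523ms=3b
16) 3316.583ms=11b +150.754ms=1/2b
17) 3467.337ms=23/2b +150.754ms=1/2b
18) 3618.09ms=12b +603.015ms=2b
19) 4221.106ms=14b +603.015ms=2b
Σ=16b of 16 (199bpm 4/4) — PASS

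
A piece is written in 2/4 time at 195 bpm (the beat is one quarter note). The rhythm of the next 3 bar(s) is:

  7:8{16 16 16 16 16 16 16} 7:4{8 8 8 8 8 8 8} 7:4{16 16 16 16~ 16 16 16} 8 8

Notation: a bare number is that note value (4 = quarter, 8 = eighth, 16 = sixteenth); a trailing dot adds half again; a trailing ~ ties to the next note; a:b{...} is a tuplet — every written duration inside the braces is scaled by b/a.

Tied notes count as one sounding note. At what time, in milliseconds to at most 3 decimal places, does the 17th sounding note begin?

1. 0.0ms @ 0 + 87.912ms (2/7)
2. 87.912ms @ 2/7 + 87.912ms (2/7)
3. 175.824ms @ 4/7 + 87.912ms (2/7)
4. 263.736ms @ 6/7 + 87.912ms (2/7)
5. 351.648ms @ 8/7 + 87.912ms (2/7)
6. 439.56ms @ 10/7 + 87.912ms (2/7)
7. 527.473ms @ 12/7 + 87.912ms (2/7)
8. 615.385ms @ 2 + 87.912ms (2/7)
9. 703.297ms @ 16/7 + 87.912ms (2/7)
10. 791.209ms @ 18/7 + 87.912ms (2/7)
11. 879.121ms @ 20/7 + 87.912ms (2/7)
12. 967.033ms @ 22/7 + 87.912ms (2/7)
13. 1054.945ms @ 24/7 + 87.912ms (2/7)
14. 1142.857ms @ 26/7 + 87.912ms (2/7)
15. 1230.769ms @ 4 + 43.956ms (1/7)
16. 1274.725ms @ 29/7 + 43.956ms (1/7)
17. 1318.681ms @ 30/7 + 43.956ms (1/7)
18. 1362.637ms @ 31/7 + 87.912ms (2/7)
19. 1450.549ms @ 33/7 + 43.956ms (1/7)
20. 1494.505ms @ 34/7 + 43.956ms (1/7)
21. 1538.462ms @ 5 + 153.846ms (1/2)
22. 1692.308ms @ 11/2 + 153.846ms (1/2)

note 17 onset = 30/7b = 1318.681ms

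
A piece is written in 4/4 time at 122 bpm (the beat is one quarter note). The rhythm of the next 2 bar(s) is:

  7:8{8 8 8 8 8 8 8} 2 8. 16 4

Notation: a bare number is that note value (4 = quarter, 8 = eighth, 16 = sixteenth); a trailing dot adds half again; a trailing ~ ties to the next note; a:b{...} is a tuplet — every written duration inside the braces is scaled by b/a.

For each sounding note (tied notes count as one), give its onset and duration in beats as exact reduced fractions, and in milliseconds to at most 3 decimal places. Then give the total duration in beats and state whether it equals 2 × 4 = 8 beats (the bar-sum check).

1) 0.0ms=0b +281.03ms=4/7b
2) 281.03ms=4/7b +281.03ms=4/7b
3) 562.061ms=8/7b +281.03ms=4/7b
4) 843.091ms=12/7b +281.03ms=4/7b
5) 1124.122ms=16/7b +281.03ms=4/7b
6) 1405.152ms=20/7b +281.03ms=4/7b
7) 1686.183ms=24/7b +281.03ms=4/7b
8) 1967.213ms=4b +983.607ms=2b
9) 2950.82ms=6b +368.852ms=3/4b
10) 3319.672ms=27/4b +122.951ms=1/4b
11) 3442.623ms=7b +491.803ms=1b
Σ=8b of 8 (122bpm 4/4) — PASS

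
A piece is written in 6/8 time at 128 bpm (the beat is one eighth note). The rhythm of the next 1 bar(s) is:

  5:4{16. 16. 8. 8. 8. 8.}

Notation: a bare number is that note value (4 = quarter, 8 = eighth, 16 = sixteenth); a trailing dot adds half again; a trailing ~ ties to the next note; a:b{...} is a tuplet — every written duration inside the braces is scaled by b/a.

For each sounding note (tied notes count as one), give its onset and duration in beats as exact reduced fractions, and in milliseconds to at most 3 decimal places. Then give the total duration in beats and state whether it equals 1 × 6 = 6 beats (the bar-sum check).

1) 0.0ms=0b +281.25ms=3/5b
2) 281.25ms=3/5b +281.25ms=3/5b
3) 562.5ms=6/5b +562.5ms=6/5b
4) 1125.0ms=12/5b +562.5ms=6/5b
5) 1687.5ms=18/5b +562.5ms=6/5b
6) 2250.0ms=24/5b +562.5ms=6/5b
Σ=6b of 6 (128bpm 6/8) — PASS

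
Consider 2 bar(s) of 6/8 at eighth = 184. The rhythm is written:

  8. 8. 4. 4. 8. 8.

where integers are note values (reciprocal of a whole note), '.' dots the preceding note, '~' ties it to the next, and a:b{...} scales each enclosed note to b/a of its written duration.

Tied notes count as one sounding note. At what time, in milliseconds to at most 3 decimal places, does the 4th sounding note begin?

1. 0.0ms @ 0 + 489.13ms (3/2)
2. 489.13ms @ 3/2 + 489.13ms (3/2)
3. 978.261ms @ 3 + 978.261ms (3)
4. 1956.522ms @ 6 + 978.261ms (3)
5. 2934.783ms @ 9 + 489.13ms (3/2)
6. 3423.913ms @ 21/2 + 489.13ms (3/2)

note 4 onset = 6b = 1956.522ms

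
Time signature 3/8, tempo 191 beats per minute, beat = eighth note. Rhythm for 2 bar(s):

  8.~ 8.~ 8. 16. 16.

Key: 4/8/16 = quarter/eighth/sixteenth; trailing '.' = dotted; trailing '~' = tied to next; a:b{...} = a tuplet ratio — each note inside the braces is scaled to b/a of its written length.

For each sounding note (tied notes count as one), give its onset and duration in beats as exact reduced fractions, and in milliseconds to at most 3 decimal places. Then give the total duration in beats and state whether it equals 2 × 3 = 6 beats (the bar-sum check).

1) 0.0ms=0b +1413.613ms=9/2b
2) 1413.613ms=9/2b +235.602ms=3/4b
3) 1649.215ms=21/4b +235.602ms=3/4b
Σ=6b of 6 (191bpm 3/8) — PASS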